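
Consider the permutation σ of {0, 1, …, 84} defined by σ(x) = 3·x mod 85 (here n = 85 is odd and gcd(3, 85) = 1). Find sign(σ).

Trace 59: π^k(59) = [59, 7, 21, 63, 19, 57, 1] for k=0..6.
π_3 has 7 disjoint cycles with lengths [16, 16, 16, 16, 16, 4, 1] on {0,…,84}.
With 7 cycles on 85 points, sign = (−1)^{85−7} = +1.
(3|85)_J = +1 (Zolotarev's lemma cross-check).

+1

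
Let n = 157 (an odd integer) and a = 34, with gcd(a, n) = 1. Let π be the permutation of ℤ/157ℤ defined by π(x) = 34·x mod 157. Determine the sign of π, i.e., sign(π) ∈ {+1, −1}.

Start at x=17: 17 → 107 → 27 → 133 → 126 → 45 → 117 → … (one orbit).
Decompose π into cycles: lengths [156, 1] (2 cycles, including the fixed point 0).
n − c = 157 − 2 = 155; sign = (−1)^155 = -1.

-1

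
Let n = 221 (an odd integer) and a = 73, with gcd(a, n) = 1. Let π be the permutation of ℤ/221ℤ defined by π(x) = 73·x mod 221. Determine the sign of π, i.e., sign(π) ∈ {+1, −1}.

+1

Orbit of 183 under x↦73x: [183, 99, 155, 44, 118, 216, 77]… (length divides ord_221(73)).
Decompose π into cycles: lengths [16, 16, 16, 16, 16, 16, 16, 16, 16, 16, 16, 16, 16, 4, 4, 4, 1] (17 cycles, including the fixed point 0).
Σ(ℓ_i−1) = 221−17 = 204; sign = (−1)^204 = +1.
Check: (73/221) = +1 by Zolotarev.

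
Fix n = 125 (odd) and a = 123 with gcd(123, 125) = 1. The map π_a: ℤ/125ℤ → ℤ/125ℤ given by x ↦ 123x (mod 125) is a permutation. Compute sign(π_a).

-1

Trace 62: π^k(62) = [62, 1, 123, 4, 117, 16, 93] for k=0..6.
π_123 has 4 disjoint cycles with lengths [100, 20, 4, 1] on {0,…,124}.
n − c = 125 − 4 = 121; sign = (−1)^121 = -1.
Check: (123/125) = -1 by Zolotarev.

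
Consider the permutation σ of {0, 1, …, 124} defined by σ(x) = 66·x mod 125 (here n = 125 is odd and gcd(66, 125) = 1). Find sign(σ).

Orbit of 56 under x↦66x: [56, 71, 61, 26, 91, 6, 21]… (length divides ord_125(66)).
The orbit structure of x ↦ 66x mod 125: 13 orbits of sizes [25, 25, 25, 25, 5, 5, 5, 5, 1, 1, 1, 1, 1].
Σ(ℓ_i−1) = 125−13 = 112; sign = (−1)^112 = +1.
The Jacobi symbol (66|125) = +1 (Zolotarev) agrees.

+1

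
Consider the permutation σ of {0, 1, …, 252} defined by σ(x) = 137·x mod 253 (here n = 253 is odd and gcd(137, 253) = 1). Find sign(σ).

-1

Orbit of 229 under x↦137x: [229, 1, 137, 47, 114, 185, 45]… (length divides ord_253(137)).
Cycle type of π: 10×22 + 5×2 + 2×11 + 1; total 36 cycles.
36 cycles on 253: each ℓ→(−1)^(ℓ−1), product (−1)^217 = -1.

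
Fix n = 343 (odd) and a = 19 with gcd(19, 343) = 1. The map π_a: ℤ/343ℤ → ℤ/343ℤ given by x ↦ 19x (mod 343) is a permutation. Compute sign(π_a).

Trace 342: π^k(342) = [342, 324, 325, 1, 19, 18] for k=0..5.
Cycle type of π: 6×57 + 1; total 58 cycles.
58 cycles on 343: each ℓ→(−1)^(ℓ−1), product (−1)^285 = -1.

-1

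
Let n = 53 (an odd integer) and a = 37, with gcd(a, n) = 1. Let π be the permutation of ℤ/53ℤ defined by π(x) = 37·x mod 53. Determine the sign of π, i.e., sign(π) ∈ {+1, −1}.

+1

Trace 13: π^k(13) = [13, 4, 42, 17, 46, 6, 10] for k=0..6.
Cycle lengths of π_37 on ℤ/53ℤ: [26, 26, 1]; 3 cycles in total.
3 cycles on 53: each ℓ→(−1)^(ℓ−1), product (−1)^50 = +1.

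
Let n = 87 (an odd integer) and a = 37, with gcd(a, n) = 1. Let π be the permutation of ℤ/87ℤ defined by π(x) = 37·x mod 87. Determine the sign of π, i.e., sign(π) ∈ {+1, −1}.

Start at x=4: 4 → 61 → 82 → 76 → 28 → 79 → 52 → … (one orbit).
Decompose π into cycles: lengths [28, 28, 28, 1, 1, 1] (6 cycles, including the fixed point 0).
6 cycles on 87: each ℓ→(−1)^(ℓ−1), product (−1)^81 = -1.
Check: (37/87) = -1 by Zolotarev.

-1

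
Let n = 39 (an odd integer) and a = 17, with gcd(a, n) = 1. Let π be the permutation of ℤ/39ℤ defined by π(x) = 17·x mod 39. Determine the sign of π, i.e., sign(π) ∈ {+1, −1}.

Start at x=22: 22 → 23 → 1 → 17 → 16 → 38 → 22 (one orbit).
The orbit structure of x ↦ 17x mod 39: 8 orbits of sizes [6, 6, 6, 6, 6, 6, 2, 1].
sign(π) = (−1)^{n − #cycles} = (−1)^{39−8} = (−1)^31 = -1.
Check: (17/39) = -1 by Zolotarev.

-1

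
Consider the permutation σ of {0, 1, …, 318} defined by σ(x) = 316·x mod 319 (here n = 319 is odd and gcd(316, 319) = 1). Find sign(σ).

Start at x=71: 71 → 106 → 1 → 316 → 9 → 292 → 81 → … (one orbit).
Cycle type of π: 140×2 + 28 + 10 + 1; total 5 cycles.
319 − 5 = 314 transpositions; sign(π) = (−1)^314 = +1.
(316|319)_J = +1 (Zolotarev's lemma cross-check).

+1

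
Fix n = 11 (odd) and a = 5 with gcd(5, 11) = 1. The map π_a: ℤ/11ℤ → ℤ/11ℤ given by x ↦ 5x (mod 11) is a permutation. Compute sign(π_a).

+1

Start at x=3: 3 → 4 → 9 → 1 → 5 → 3 (one orbit).
Cycle type of π: 5×2 + 1; total 3 cycles.
With 3 cycles on 11 points, sign = (−1)^{11−3} = +1.
Via Zolotarev, sign(π_{5}) = (5|11) = +1.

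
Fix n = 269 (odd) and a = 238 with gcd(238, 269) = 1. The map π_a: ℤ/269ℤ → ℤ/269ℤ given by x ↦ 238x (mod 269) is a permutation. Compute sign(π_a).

Start at x=136: 136 → 88 → 231 → 102 → 66 → 106 → 211 → … (one orbit).
Cycle lengths of π_238 on ℤ/269ℤ: [268, 1]; 2 cycles in total.
2 cycles on 269: each ℓ→(−1)^(ℓ−1), product (−1)^267 = -1.
(238|269)_J = -1 (Zolotarev's lemma cross-check).

-1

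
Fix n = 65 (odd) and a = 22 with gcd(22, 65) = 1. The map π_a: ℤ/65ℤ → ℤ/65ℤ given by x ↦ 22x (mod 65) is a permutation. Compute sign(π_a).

Start at x=48: 48 → 16 → 27 → 9 → 3 → 1 → 22 → … (one orbit).
The orbit structure of x ↦ 22x mod 65: 10 orbits of sizes [12, 12, 12, 12, 4, 3, 3, 3, 3, 1].
sign(π) = (−1)^{n − #cycles} = (−1)^{65−10} = (−1)^55 = -1.
(22|65)_J = -1 (Zolotarev's lemma cross-check).

-1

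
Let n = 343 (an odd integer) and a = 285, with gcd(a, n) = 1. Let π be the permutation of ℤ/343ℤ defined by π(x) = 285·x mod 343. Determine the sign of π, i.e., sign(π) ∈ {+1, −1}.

-1

Trace 270: π^k(270) = [270, 118, 16, 101, 316, 194, 67] for k=0..6.
4 cycles of lengths [294, 42, 6, 1].
sign(π) = (−1)^{n − #cycles} = (−1)^{343−4} = (−1)^339 = -1.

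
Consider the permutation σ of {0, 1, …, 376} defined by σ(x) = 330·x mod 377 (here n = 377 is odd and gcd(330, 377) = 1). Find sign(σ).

+1

Trace 53: π^k(53) = [53, 148, 207, 73, 339, 278, 129] for k=0..6.
Cycle type of π: 28×13 + 4×3 + 1; total 17 cycles.
sign(π) = (−1)^{n − #cycles} = (−1)^{377−17} = (−1)^360 = +1.
(330|377)_J = +1 (Zolotarev's lemma cross-check).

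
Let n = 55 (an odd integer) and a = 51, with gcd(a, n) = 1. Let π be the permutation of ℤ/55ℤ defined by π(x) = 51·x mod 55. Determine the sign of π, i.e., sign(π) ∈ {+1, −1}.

-1

Orbit of 26 under x↦51x: [26, 6, 31, 41, 1, 51, 16]… (length divides ord_55(51)).
Cycle type of π: 10×5 + 1×5; total 10 cycles.
Σ(ℓ_i−1) = 55−10 = 45; sign = (−1)^45 = -1.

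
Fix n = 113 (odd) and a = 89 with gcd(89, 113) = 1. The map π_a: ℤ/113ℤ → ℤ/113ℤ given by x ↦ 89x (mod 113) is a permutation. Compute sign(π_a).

-1

Trace 106: π^k(106) = [106, 55, 36, 40, 57, 101, 62] for k=0..6.
Decompose π into cycles: lengths [112, 1] (2 cycles, including the fixed point 0).
sign(π) = (−1)^{n − #cycles} = (−1)^{113−2} = (−1)^111 = -1.
Via Zolotarev, sign(π_{89}) = (89|113) = -1.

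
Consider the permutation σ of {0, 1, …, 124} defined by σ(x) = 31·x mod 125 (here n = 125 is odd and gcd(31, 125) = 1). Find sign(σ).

Start at x=56: 56 → 111 → 66 → 46 → 51 → 81 → 11 → … (one orbit).
13 cycles of lengths [25, 25, 25, 25, 5, 5, 5, 5, 1, 1, 1, 1, 1].
With 13 cycles on 125 points, sign = (−1)^{125−13} = +1.
The Jacobi symbol (31|125) = +1 (Zolotarev) agrees.

+1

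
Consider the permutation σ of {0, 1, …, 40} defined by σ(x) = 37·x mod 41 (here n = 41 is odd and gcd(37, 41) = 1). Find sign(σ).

+1

Orbit of 1 under x↦37x: [1, 37, 16, 18, 10]… (length divides ord_41(37)).
Decompose π into cycles: lengths [5, 5, 5, 5, 5, 5, 5, 5, 1] (9 cycles, including the fixed point 0).
With 9 cycles on 41 points, sign = (−1)^{41−9} = +1.
Zolotarev: (37|41) = +1, matching the cycle-count sign.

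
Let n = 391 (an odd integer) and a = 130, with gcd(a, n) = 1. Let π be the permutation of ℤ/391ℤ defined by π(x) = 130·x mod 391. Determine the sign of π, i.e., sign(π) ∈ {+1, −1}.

+1

Start at x=258: 258 → 305 → 159 → 338 → 148 → 81 → 364 → … (one orbit).
The orbit structure of x ↦ 130x mod 391: 5 orbits of sizes [176, 176, 22, 16, 1].
Σ(ℓ_i−1) = 391−5 = 386; sign = (−1)^386 = +1.
(130|391)_J = +1 (Zolotarev's lemma cross-check).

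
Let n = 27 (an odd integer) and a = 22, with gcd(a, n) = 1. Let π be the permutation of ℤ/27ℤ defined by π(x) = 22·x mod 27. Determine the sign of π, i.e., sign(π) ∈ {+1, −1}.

Trace 1: π^k(1) = [1, 22, 25, 10, 4, 7, 19] for k=0..6.
Cycle type of π: 9×2 + 3×2 + 1×3; total 7 cycles.
With 7 cycles on 27 points, sign = (−1)^{27−7} = +1.
Via Zolotarev, sign(π_{22}) = (22|27) = +1.

+1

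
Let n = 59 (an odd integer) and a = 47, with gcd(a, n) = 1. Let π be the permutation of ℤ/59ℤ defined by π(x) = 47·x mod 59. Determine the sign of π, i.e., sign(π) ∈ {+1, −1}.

-1

Trace 14: π^k(14) = [14, 9, 10, 57, 24, 7, 34] for k=0..6.
The orbit structure of x ↦ 47x mod 59: 2 orbits of sizes [58, 1].
Σ(ℓ_i−1) = 59−2 = 57; sign = (−1)^57 = -1.
Via Zolotarev, sign(π_{47}) = (47|59) = -1.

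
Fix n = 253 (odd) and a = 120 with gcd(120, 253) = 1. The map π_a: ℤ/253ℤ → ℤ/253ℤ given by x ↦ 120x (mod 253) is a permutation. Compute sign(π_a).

+1

Orbit of 120 under x↦120x: [120, 232, 10, 188, 43, 100, 109]… (length divides ord_253(120)).
π_120 has 17 disjoint cycles with lengths [22, 22, 22, 22, 22, 22, 22, 22, 22, 22, 22, 2, 2, 2, 2, 2, 1] on {0,…,252}.
Σ(ℓ_i−1) = 253−17 = 236; sign = (−1)^236 = +1.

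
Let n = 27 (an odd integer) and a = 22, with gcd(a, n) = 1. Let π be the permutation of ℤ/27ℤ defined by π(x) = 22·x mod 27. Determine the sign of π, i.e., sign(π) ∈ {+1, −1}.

Orbit of 13 under x↦22x: [13, 16, 1, 22, 25, 10, 4]… (length divides ord_27(22)).
7 cycles of lengths [9, 9, 3, 3, 1, 1, 1].
7 cycles on 27: each ℓ→(−1)^(ℓ−1), product (−1)^20 = +1.

+1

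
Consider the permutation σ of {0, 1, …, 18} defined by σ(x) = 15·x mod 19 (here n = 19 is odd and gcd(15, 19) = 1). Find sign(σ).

-1

Orbit of 7 under x↦15x: [7, 10, 17, 8, 6, 14, 1]… (length divides ord_19(15)).
Cycle type of π: 18 + 1; total 2 cycles.
2 cycles on 19: each ℓ→(−1)^(ℓ−1), product (−1)^17 = -1.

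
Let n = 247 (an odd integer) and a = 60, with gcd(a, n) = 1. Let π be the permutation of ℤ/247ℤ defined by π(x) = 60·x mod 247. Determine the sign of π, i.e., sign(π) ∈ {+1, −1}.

+1

Orbit of 151 under x↦60x: [151, 168, 200, 144, 242, 194, 31]… (length divides ord_247(60)).
π_60 has 11 disjoint cycles with lengths [36, 36, 36, 36, 36, 36, 18, 4, 4, 4, 1] on {0,…,246}.
sign(π) = (−1)^{n − #cycles} = (−1)^{247−11} = (−1)^236 = +1.
Zolotarev: (60|247) = +1, matching the cycle-count sign.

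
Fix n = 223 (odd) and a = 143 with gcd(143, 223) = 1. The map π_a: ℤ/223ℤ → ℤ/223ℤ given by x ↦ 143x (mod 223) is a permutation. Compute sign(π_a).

Start at x=8: 8 → 29 → 133 → 64 → 9 → 172 → 66 → … (one orbit).
Decompose π into cycles: lengths [111, 111, 1] (3 cycles, including the fixed point 0).
With 3 cycles on 223 points, sign = (−1)^{223−3} = +1.
Check: (143/223) = +1 by Zolotarev.

+1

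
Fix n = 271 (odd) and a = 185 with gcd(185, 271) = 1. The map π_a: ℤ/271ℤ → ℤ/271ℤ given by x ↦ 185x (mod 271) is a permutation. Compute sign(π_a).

Start at x=187: 187 → 178 → 139 → 241 → 141 → 69 → 28 → … (one orbit).
π_185 has 7 disjoint cycles with lengths [45, 45, 45, 45, 45, 45, 1] on {0,…,270}.
sign(π) = (−1)^{n − #cycles} = (−1)^{271−7} = (−1)^264 = +1.

+1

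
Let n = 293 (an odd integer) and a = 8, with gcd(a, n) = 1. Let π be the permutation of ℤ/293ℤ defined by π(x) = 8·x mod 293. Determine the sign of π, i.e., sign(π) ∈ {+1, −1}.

Trace 43: π^k(43) = [43, 51, 115, 41, 35, 280, 189] for k=0..6.
2 cycles of lengths [292, 1].
sign(π) = (−1)^{n − #cycles} = (−1)^{293−2} = (−1)^291 = -1.
The Jacobi symbol (8|293) = -1 (Zolotarev) agrees.

-1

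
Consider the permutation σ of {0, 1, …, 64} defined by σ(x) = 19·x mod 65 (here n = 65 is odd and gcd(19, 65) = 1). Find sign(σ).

-1

Start at x=34: 34 → 61 → 54 → 51 → 59 → 16 → 44 → … (one orbit).
Decompose π into cycles: lengths [12, 12, 12, 12, 12, 2, 2, 1] (8 cycles, including the fixed point 0).
65 − 8 = 57 transpositions; sign(π) = (−1)^57 = -1.
Via Zolotarev, sign(π_{19}) = (19|65) = -1.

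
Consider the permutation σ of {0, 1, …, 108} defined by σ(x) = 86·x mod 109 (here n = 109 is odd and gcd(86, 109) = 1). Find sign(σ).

-1

Orbit of 82 under x↦86x: [82, 76, 105, 92, 64, 54, 66]… (length divides ord_109(86)).
Cycle lengths of π_86 on ℤ/109ℤ: [36, 36, 36, 1]; 4 cycles in total.
sign(π) = (−1)^{n − #cycles} = (−1)^{109−4} = (−1)^105 = -1.
(86|109)_J = -1 (Zolotarev's lemma cross-check).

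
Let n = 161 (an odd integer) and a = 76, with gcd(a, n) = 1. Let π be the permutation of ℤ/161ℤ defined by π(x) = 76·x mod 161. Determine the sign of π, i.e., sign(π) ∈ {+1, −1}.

+1

Start at x=71: 71 → 83 → 29 → 111 → 64 → 34 → 8 → … (one orbit).
Decompose π into cycles: lengths [22, 22, 22, 22, 22, 22, 22, 2, 2, 2, 1] (11 cycles, including the fixed point 0).
With 11 cycles on 161 points, sign = (−1)^{161−11} = +1.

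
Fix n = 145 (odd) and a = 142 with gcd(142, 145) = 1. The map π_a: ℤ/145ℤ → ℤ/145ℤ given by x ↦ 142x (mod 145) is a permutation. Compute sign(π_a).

Start at x=98: 98 → 141 → 12 → 109 → 108 → 111 → 102 → … (one orbit).
Cycle type of π: 28×5 + 4 + 1; total 7 cycles.
With 7 cycles on 145 points, sign = (−1)^{145−7} = +1.

+1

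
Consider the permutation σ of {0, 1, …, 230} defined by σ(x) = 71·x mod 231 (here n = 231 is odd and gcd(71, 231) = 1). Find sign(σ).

Orbit of 218 under x↦71x: [218, 1, 71, 190, 92, 64, 155]… (length divides ord_231(71)).
The orbit structure of x ↦ 71x mod 231: 42 orbits of sizes [10, 10, 10, 10, 10, 10, 10, 10, 10, 10, 10, 10, 10, 10, 5, 5, 5, 5, 5, 5, 5, 5, 5, 5, 5, 5, 5, 5, 2, 2, 2, 2, 2, 2, 2, 1, 1, 1, 1, 1, 1, 1].
With 42 cycles on 231 points, sign = (−1)^{231−42} = -1.
Zolotarev: (71|231) = -1, matching the cycle-count sign.

-1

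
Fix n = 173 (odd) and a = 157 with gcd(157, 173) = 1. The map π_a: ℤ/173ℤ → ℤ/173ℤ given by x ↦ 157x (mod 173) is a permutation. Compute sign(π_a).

+1

Orbit of 126 under x↦157x: [126, 60, 78, 136, 73, 43, 4]… (length divides ord_173(157)).
Cycle lengths of π_157 on ℤ/173ℤ: [86, 86, 1]; 3 cycles in total.
With 3 cycles on 173 points, sign = (−1)^{173−3} = +1.
Via Zolotarev, sign(π_{157}) = (157|173) = +1.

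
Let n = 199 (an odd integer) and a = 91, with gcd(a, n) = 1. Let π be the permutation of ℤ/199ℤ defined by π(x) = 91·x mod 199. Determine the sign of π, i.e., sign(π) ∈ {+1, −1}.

+1

Trace 7: π^k(7) = [7, 40, 58, 104, 111, 151, 10] for k=0..6.
Decompose π into cycles: lengths [99, 99, 1] (3 cycles, including the fixed point 0).
sign(π) = (−1)^{n − #cycles} = (−1)^{199−3} = (−1)^196 = +1.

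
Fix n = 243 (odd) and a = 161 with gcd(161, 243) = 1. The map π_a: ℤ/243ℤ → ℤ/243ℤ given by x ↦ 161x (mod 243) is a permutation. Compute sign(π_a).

Start at x=163: 163 → 242 → 82 → 80 → 1 → 161 → 163 (one orbit).
Cycle type of π: 6×27 + 2×40 + 1; total 68 cycles.
243 − 68 = 175 transpositions; sign(π) = (−1)^175 = -1.
Zolotarev: (161|243) = -1, matching the cycle-count sign.

-1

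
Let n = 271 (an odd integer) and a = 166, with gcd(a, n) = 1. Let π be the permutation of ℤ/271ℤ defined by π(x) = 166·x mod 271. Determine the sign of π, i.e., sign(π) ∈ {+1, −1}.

+1

Trace 148: π^k(148) = [148, 178, 9, 139, 39, 241, 169] for k=0..6.
The orbit structure of x ↦ 166x mod 271: 7 orbits of sizes [45, 45, 45, 45, 45, 45, 1].
n − c = 271 − 7 = 264; sign = (−1)^264 = +1.
Via Zolotarev, sign(π_{166}) = (166|271) = +1.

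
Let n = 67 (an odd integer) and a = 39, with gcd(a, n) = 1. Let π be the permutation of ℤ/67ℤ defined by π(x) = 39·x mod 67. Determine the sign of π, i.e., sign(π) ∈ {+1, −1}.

+1

Trace 29: π^k(29) = [29, 59, 23, 26, 9, 16, 21] for k=0..6.
Cycle lengths of π_39 on ℤ/67ℤ: [33, 33, 1]; 3 cycles in total.
sign(π) = (−1)^{n − #cycles} = (−1)^{67−3} = (−1)^64 = +1.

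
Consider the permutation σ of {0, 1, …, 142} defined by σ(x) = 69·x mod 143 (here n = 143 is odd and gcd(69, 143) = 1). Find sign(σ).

+1

Start at x=16: 16 → 103 → 100 → 36 → 53 → 82 → 81 → … (one orbit).
Decompose π into cycles: lengths [30, 30, 30, 30, 6, 6, 5, 5, 1] (9 cycles, including the fixed point 0).
9 cycles on 143: each ℓ→(−1)^(ℓ−1), product (−1)^134 = +1.
Check: (69/143) = +1 by Zolotarev.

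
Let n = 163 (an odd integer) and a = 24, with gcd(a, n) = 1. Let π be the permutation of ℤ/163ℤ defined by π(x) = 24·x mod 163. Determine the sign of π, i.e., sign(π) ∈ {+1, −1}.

+1

Start at x=140: 140 → 100 → 118 → 61 → 160 → 91 → 65 → … (one orbit).
The orbit structure of x ↦ 24x mod 163: 3 orbits of sizes [81, 81, 1].
sign(π) = (−1)^{n − #cycles} = (−1)^{163−3} = (−1)^160 = +1.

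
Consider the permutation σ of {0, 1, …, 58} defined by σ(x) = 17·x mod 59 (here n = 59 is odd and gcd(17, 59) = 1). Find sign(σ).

+1

Start at x=51: 51 → 41 → 48 → 49 → 7 → 1 → 17 → … (one orbit).
3 cycles of lengths [29, 29, 1].
Σ(ℓ_i−1) = 59−3 = 56; sign = (−1)^56 = +1.
Check: (17/59) = +1 by Zolotarev.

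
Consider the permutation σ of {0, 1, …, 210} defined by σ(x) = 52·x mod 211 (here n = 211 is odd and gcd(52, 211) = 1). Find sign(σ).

+1

Start at x=54: 54 → 65 → 4 → 208 → 55 → 117 → 176 → … (one orbit).
Cycle lengths of π_52 on ℤ/211ℤ: [105, 105, 1]; 3 cycles in total.
With 3 cycles on 211 points, sign = (−1)^{211−3} = +1.
(52|211)_J = +1 (Zolotarev's lemma cross-check).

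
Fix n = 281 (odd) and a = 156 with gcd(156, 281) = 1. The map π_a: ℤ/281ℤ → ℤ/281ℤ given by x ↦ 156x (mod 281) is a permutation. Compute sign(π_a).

Orbit of 125 under x↦156x: [125, 111, 175, 43, 245, 4, 62]… (length divides ord_281(156)).
3 cycles of lengths [140, 140, 1].
sign(π) = (−1)^{n − #cycles} = (−1)^{281−3} = (−1)^278 = +1.

+1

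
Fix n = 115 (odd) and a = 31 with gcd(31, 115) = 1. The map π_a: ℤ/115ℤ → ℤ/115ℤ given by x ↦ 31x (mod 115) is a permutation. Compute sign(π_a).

+1

Orbit of 1 under x↦31x: [1, 31, 41, 6, 71, 16, 36]… (length divides ord_115(31)).
Cycle lengths of π_31 on ℤ/115ℤ: [11, 11, 11, 11, 11, 11, 11, 11, 11, 11, 1, 1, 1, 1, 1]; 15 cycles in total.
115 − 15 = 100 transpositions; sign(π) = (−1)^100 = +1.
Zolotarev: (31|115) = +1, matching the cycle-count sign.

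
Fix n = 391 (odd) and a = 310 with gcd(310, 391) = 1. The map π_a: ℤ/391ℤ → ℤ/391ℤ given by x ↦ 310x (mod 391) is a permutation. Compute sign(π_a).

-1

Start at x=358: 358 → 327 → 101 → 30 → 307 → 157 → 186 → … (one orbit).
Decompose π into cycles: lengths [44, 44, 44, 44, 44, 44, 44, 44, 22, 4, 4, 4, 4, 1] (14 cycles, including the fixed point 0).
14 cycles on 391: each ℓ→(−1)^(ℓ−1), product (−1)^377 = -1.
(310|391)_J = -1 (Zolotarev's lemma cross-check).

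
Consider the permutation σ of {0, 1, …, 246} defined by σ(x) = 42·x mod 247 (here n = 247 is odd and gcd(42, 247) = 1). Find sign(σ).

+1

Trace 237: π^k(237) = [237, 74, 144, 120, 100, 1, 42] for k=0..6.
π_42 has 31 disjoint cycles with lengths [9, 9, 9, 9, 9, 9, 9, 9, 9, 9, 9, 9, 9, 9, 9, 9, 9, 9, 9, 9, 9, 9, 9, 9, 9, 9, 3, 3, 3, 3, 1] on {0,…,246}.
247 − 31 = 216 transpositions; sign(π) = (−1)^216 = +1.
Zolotarev: (42|247) = +1, matching the cycle-count sign.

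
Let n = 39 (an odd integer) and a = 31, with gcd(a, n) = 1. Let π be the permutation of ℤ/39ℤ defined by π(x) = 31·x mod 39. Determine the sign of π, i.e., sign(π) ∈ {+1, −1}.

-1

Trace 34: π^k(34) = [34, 1, 31, 25] for k=0..3.
Decompose π into cycles: lengths [4, 4, 4, 4, 4, 4, 4, 4, 4, 1, 1, 1] (12 cycles, including the fixed point 0).
sign(π) = (−1)^{n − #cycles} = (−1)^{39−12} = (−1)^27 = -1.
Via Zolotarev, sign(π_{31}) = (31|39) = -1.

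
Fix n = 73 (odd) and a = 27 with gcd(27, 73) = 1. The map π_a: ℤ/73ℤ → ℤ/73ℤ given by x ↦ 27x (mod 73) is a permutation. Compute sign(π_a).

Trace 27: π^k(27) = [27, 72, 46, 1] for k=0..3.
π_27 has 19 disjoint cycles with lengths [4, 4, 4, 4, 4, 4, 4, 4, 4, 4, 4, 4, 4, 4, 4, 4, 4, 4, 1] on {0,…,72}.
Σ(ℓ_i−1) = 73−19 = 54; sign = (−1)^54 = +1.
The Jacobi symbol (27|73) = +1 (Zolotarev) agrees.

+1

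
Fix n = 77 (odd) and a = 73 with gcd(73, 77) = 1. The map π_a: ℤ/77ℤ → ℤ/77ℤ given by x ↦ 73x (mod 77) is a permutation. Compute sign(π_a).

Trace 40: π^k(40) = [40, 71, 24, 58, 76, 4, 61] for k=0..6.
Cycle type of π: 30×2 + 10 + 6 + 1; total 5 cycles.
n − c = 77 − 5 = 72; sign = (−1)^72 = +1.
Via Zolotarev, sign(π_{73}) = (73|77) = +1.

+1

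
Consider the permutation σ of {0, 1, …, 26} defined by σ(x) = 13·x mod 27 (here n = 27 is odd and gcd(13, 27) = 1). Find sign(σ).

+1

Start at x=1: 1 → 13 → 7 → 10 → 22 → 16 → 19 → … (one orbit).
Decompose π into cycles: lengths [9, 9, 3, 3, 1, 1, 1] (7 cycles, including the fixed point 0).
sign(π) = (−1)^{n − #cycles} = (−1)^{27−7} = (−1)^20 = +1.
Via Zolotarev, sign(π_{13}) = (13|27) = +1.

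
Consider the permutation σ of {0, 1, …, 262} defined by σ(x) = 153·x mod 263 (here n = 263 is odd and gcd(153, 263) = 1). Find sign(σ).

Trace 133: π^k(133) = [133, 98, 3, 196, 6, 129, 12] for k=0..6.
Cycle lengths of π_153 on ℤ/263ℤ: [131, 131, 1]; 3 cycles in total.
Σ(ℓ_i−1) = 263−3 = 260; sign = (−1)^260 = +1.

+1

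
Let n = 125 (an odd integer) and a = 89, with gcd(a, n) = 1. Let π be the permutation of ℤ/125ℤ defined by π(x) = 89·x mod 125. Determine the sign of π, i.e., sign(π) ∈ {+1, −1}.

Start at x=114: 114 → 21 → 119 → 91 → 99 → 61 → 54 → … (one orbit).
π_89 has 7 disjoint cycles with lengths [50, 50, 10, 10, 2, 2, 1] on {0,…,124}.
sign(π) = (−1)^{n − #cycles} = (−1)^{125−7} = (−1)^118 = +1.

+1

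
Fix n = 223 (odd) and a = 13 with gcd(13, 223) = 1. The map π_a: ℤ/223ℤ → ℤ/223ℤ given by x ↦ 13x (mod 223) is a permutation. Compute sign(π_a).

-1

Orbit of 182 under x↦13x: [182, 136, 207, 15, 195, 82, 174]… (length divides ord_223(13)).
4 cycles of lengths [74, 74, 74, 1].
sign(π) = (−1)^{n − #cycles} = (−1)^{223−4} = (−1)^219 = -1.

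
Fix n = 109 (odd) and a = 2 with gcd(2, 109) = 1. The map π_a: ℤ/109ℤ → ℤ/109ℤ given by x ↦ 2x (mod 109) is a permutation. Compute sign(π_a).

-1

Trace 86: π^k(86) = [86, 63, 17, 34, 68, 27, 54] for k=0..6.
4 cycles of lengths [36, 36, 36, 1].
4 cycles on 109: each ℓ→(−1)^(ℓ−1), product (−1)^105 = -1.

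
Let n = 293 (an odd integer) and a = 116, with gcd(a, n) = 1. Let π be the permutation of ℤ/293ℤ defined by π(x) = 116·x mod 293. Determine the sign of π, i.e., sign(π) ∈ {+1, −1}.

Orbit of 114 under x↦116x: [114, 39, 129, 21, 92, 124, 27]… (length divides ord_293(116)).
Decompose π into cycles: lengths [292, 1] (2 cycles, including the fixed point 0).
With 2 cycles on 293 points, sign = (−1)^{293−2} = -1.
Via Zolotarev, sign(π_{116}) = (116|293) = -1.

-1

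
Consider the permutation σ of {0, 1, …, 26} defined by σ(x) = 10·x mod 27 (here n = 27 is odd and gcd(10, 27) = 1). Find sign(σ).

+1

Orbit of 10 under x↦10x: [10, 19, 1]… (length divides ord_27(10)).
Decompose π into cycles: lengths [3, 3, 3, 3, 3, 3, 1, 1, 1, 1, 1, 1, 1, 1, 1] (15 cycles, including the fixed point 0).
15 cycles on 27: each ℓ→(−1)^(ℓ−1), product (−1)^12 = +1.
(10|27)_J = +1 (Zolotarev's lemma cross-check).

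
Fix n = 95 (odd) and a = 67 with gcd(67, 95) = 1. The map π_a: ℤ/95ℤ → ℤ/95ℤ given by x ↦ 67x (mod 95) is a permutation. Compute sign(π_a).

Trace 9: π^k(9) = [9, 33, 26, 32, 54, 8, 61] for k=0..6.
5 cycles of lengths [36, 36, 18, 4, 1].
sign(π) = (−1)^{n − #cycles} = (−1)^{95−5} = (−1)^90 = +1.
(67|95)_J = +1 (Zolotarev's lemma cross-check).

+1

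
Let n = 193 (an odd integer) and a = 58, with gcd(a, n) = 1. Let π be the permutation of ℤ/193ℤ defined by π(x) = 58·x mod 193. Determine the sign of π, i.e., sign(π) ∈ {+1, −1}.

Trace 79: π^k(79) = [79, 143, 188, 96, 164, 55, 102] for k=0..6.
Cycle type of π: 192 + 1; total 2 cycles.
With 2 cycles on 193 points, sign = (−1)^{193−2} = -1.
Via Zolotarev, sign(π_{58}) = (58|193) = -1.

-1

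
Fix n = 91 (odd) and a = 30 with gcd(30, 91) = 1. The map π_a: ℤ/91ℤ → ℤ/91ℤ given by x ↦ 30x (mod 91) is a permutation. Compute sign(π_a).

+1

Trace 1: π^k(1) = [1, 30, 81, 64, 9, 88] for k=0..5.
Cycle lengths of π_30 on ℤ/91ℤ: [6, 6, 6, 6, 6, 6, 6, 6, 6, 6, 6, 6, 6, 6, 3, 3, 1]; 17 cycles in total.
17 cycles on 91: each ℓ→(−1)^(ℓ−1), product (−1)^74 = +1.
(30|91)_J = +1 (Zolotarev's lemma cross-check).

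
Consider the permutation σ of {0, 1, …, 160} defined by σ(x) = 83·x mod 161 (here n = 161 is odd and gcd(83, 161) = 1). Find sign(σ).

+1

Start at x=97: 97 → 1 → 83 → 127 → 76 → 29 → 153 → … (one orbit).
The orbit structure of x ↦ 83x mod 161: 11 orbits of sizes [22, 22, 22, 22, 22, 22, 22, 2, 2, 2, 1].
n − c = 161 − 11 = 150; sign = (−1)^150 = +1.
Zolotarev: (83|161) = +1, matching the cycle-count sign.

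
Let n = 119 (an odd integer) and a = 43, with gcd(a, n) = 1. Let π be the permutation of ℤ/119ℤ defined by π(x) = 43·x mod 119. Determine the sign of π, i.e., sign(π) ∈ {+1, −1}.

Start at x=1: 1 → 43 → 64 → 15 → 50 → 8 → 106 → … (one orbit).
Cycle type of π: 8×14 + 1×7; total 21 cycles.
119 − 21 = 98 transpositions; sign(π) = (−1)^98 = +1.
(43|119)_J = +1 (Zolotarev's lemma cross-check).

+1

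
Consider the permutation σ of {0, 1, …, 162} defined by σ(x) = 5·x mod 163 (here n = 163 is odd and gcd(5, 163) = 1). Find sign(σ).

Orbit of 115 under x↦5x: [115, 86, 104, 31, 155, 123, 126]… (length divides ord_163(5)).
Cycle type of π: 54×3 + 1; total 4 cycles.
Σ(ℓ_i−1) = 163−4 = 159; sign = (−1)^159 = -1.

-1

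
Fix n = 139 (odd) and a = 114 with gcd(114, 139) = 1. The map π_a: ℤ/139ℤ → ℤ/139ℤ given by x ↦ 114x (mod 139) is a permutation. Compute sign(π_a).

-1

Start at x=104: 104 → 41 → 87 → 49 → 26 → 45 → 126 → … (one orbit).
2 cycles of lengths [138, 1].
sign(π) = (−1)^{n − #cycles} = (−1)^{139−2} = (−1)^137 = -1.
The Jacobi symbol (114|139) = -1 (Zolotarev) agrees.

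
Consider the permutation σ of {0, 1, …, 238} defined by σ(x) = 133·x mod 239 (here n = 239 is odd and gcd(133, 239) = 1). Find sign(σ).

Orbit of 50 under x↦133x: [50, 197, 150, 113, 211, 100, 155]… (length divides ord_239(133)).
3 cycles of lengths [119, 119, 1].
239 − 3 = 236 transpositions; sign(π) = (−1)^236 = +1.

+1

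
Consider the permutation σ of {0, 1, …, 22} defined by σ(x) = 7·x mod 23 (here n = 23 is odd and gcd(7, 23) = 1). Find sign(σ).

Orbit of 5 under x↦7x: [5, 12, 15, 13, 22, 16, 20]… (length divides ord_23(7)).
Cycle type of π: 22 + 1; total 2 cycles.
2 cycles on 23: each ℓ→(−1)^(ℓ−1), product (−1)^21 = -1.
Zolotarev: (7|23) = -1, matching the cycle-count sign.

-1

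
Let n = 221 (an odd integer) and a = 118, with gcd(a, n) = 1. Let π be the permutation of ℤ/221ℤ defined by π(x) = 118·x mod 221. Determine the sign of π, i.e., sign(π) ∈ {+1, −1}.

Start at x=1: 1 → 118 → 1 (one orbit).
Cycle type of π: 2×104 + 1×13; total 117 cycles.
221 − 117 = 104 transpositions; sign(π) = (−1)^104 = +1.
Check: (118/221) = +1 by Zolotarev.

+1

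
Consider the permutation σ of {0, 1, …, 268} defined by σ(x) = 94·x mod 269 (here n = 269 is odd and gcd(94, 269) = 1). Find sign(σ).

Start at x=109: 109 → 24 → 104 → 92 → 40 → 263 → 243 → … (one orbit).
π_94 has 2 disjoint cycles with lengths [268, 1] on {0,…,268}.
Σ(ℓ_i−1) = 269−2 = 267; sign = (−1)^267 = -1.

-1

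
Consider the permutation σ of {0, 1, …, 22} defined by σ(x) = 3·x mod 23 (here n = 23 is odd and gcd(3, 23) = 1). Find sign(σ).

+1

Trace 1: π^k(1) = [1, 3, 9, 4, 12, 13, 16] for k=0..6.
π_3 has 3 disjoint cycles with lengths [11, 11, 1] on {0,…,22}.
23 − 3 = 20 transpositions; sign(π) = (−1)^20 = +1.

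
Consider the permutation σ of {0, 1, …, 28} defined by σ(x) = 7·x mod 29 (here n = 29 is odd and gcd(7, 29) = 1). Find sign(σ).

+1

Orbit of 23 under x↦7x: [23, 16, 25, 1, 7, 20, 24]… (length divides ord_29(7)).
π_7 has 5 disjoint cycles with lengths [7, 7, 7, 7, 1] on {0,…,28}.
Σ(ℓ_i−1) = 29−5 = 24; sign = (−1)^24 = +1.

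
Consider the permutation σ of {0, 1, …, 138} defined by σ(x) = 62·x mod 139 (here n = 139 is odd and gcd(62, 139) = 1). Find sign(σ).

-1

Start at x=23: 23 → 36 → 8 → 79 → 33 → 100 → 84 → … (one orbit).
The orbit structure of x ↦ 62x mod 139: 4 orbits of sizes [46, 46, 46, 1].
With 4 cycles on 139 points, sign = (−1)^{139−4} = -1.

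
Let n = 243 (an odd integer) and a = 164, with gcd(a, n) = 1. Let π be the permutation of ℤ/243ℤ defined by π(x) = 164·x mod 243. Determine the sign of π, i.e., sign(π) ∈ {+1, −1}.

Start at x=179: 179 → 196 → 68 → 217 → 110 → 58 → 35 → … (one orbit).
Cycle type of π: 162 + 54 + 18 + 6 + 2 + 1; total 6 cycles.
n − c = 243 − 6 = 237; sign = (−1)^237 = -1.

-1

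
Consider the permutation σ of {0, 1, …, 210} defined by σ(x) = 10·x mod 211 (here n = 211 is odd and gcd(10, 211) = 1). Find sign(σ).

Trace 19: π^k(19) = [19, 190, 1, 10, 100, 156, 83] for k=0..6.
Cycle lengths of π_10 on ℤ/211ℤ: [30, 30, 30, 30, 30, 30, 30, 1]; 8 cycles in total.
n − c = 211 − 8 = 203; sign = (−1)^203 = -1.
The Jacobi symbol (10|211) = -1 (Zolotarev) agrees.

-1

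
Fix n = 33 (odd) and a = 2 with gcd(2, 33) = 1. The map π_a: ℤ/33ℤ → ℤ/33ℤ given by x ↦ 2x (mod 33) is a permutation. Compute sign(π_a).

Start at x=4: 4 → 8 → 16 → 32 → 31 → 29 → 25 → … (one orbit).
The orbit structure of x ↦ 2x mod 33: 5 orbits of sizes [10, 10, 10, 2, 1].
sign(π) = (−1)^{n − #cycles} = (−1)^{33−5} = (−1)^28 = +1.
(2|33)_J = +1 (Zolotarev's lemma cross-check).

+1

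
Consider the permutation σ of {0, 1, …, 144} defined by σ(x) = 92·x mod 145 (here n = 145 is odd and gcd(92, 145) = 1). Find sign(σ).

-1

Orbit of 57 under x↦92x: [57, 24, 33, 136, 42, 94, 93]… (length divides ord_145(92)).
8 cycles of lengths [28, 28, 28, 28, 14, 14, 4, 1].
145 − 8 = 137 transpositions; sign(π) = (−1)^137 = -1.
Zolotarev: (92|145) = -1, matching the cycle-count sign.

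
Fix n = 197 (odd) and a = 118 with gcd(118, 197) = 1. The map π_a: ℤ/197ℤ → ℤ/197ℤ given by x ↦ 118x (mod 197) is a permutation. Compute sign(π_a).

-1

Trace 157: π^k(157) = [157, 8, 156, 87, 22, 35, 190] for k=0..6.
The orbit structure of x ↦ 118x mod 197: 2 orbits of sizes [196, 1].
Σ(ℓ_i−1) = 197−2 = 195; sign = (−1)^195 = -1.
Zolotarev: (118|197) = -1, matching the cycle-count sign.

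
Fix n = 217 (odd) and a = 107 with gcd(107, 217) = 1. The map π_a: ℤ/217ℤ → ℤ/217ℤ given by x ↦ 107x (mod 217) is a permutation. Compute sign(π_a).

+1

Trace 121: π^k(121) = [121, 144, 1, 107, 165, 78, 100] for k=0..6.
17 cycles of lengths [15, 15, 15, 15, 15, 15, 15, 15, 15, 15, 15, 15, 15, 15, 3, 3, 1].
Σ(ℓ_i−1) = 217−17 = 200; sign = (−1)^200 = +1.
(107|217)_J = +1 (Zolotarev's lemma cross-check).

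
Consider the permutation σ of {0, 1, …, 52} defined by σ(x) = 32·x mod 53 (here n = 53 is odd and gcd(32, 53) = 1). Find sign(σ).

-1

Start at x=37: 37 → 18 → 46 → 41 → 40 → 8 → 44 → … (one orbit).
Cycle type of π: 52 + 1; total 2 cycles.
With 2 cycles on 53 points, sign = (−1)^{53−2} = -1.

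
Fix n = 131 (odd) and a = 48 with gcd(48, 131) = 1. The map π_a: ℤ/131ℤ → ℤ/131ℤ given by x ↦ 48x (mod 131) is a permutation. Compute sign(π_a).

Trace 105: π^k(105) = [105, 62, 94, 58, 33, 12, 52] for k=0..6.
3 cycles of lengths [65, 65, 1].
n − c = 131 − 3 = 128; sign = (−1)^128 = +1.

+1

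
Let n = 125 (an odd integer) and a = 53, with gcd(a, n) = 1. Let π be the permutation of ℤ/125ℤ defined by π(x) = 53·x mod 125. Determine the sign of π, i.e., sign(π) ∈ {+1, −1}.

-1

Trace 44: π^k(44) = [44, 82, 96, 88, 39, 67, 51] for k=0..6.
π_53 has 4 disjoint cycles with lengths [100, 20, 4, 1] on {0,…,124}.
Σ(ℓ_i−1) = 125−4 = 121; sign = (−1)^121 = -1.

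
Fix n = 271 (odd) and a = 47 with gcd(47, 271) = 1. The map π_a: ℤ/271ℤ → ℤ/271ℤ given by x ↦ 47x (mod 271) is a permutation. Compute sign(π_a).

Start at x=139: 139 → 29 → 8 → 105 → 57 → 240 → 169 → … (one orbit).
4 cycles of lengths [90, 90, 90, 1].
n − c = 271 − 4 = 267; sign = (−1)^267 = -1.
Check: (47/271) = -1 by Zolotarev.

-1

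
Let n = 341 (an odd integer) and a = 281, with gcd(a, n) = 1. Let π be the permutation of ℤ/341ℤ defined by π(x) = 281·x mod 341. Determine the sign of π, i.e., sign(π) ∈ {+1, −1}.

Orbit of 295 under x↦281x: [295, 32, 126, 283, 70, 233, 1]… (length divides ord_341(281)).
π_281 has 38 disjoint cycles with lengths [10, 10, 10, 10, 10, 10, 10, 10, 10, 10, 10, 10, 10, 10, 10, 10, 10, 10, 10, 10, 10, 10, 10, 10, 10, 10, 10, 10, 10, 10, 10, 5, 5, 5, 5, 5, 5, 1] on {0,…,340}.
n − c = 341 − 38 = 303; sign = (−1)^303 = -1.

-1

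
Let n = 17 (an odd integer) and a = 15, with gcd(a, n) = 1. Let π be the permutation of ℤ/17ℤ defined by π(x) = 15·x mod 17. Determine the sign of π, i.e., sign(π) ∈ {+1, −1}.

+1

Trace 16: π^k(16) = [16, 2, 13, 8, 1, 15, 4] for k=0..6.
Cycle type of π: 8×2 + 1; total 3 cycles.
n − c = 17 − 3 = 14; sign = (−1)^14 = +1.
The Jacobi symbol (15|17) = +1 (Zolotarev) agrees.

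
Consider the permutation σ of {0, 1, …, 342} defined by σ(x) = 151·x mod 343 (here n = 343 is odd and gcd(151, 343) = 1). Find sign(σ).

Trace 219: π^k(219) = [219, 141, 25, 2, 302, 326, 177] for k=0..6.
The orbit structure of x ↦ 151x mod 343: 7 orbits of sizes [147, 147, 21, 21, 3, 3, 1].
7 cycles on 343: each ℓ→(−1)^(ℓ−1), product (−1)^336 = +1.
Zolotarev: (151|343) = +1, matching the cycle-count sign.

+1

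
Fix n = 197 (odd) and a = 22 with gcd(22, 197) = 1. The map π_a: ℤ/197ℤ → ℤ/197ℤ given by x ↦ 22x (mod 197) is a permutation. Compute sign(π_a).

+1

Start at x=172: 172 → 41 → 114 → 144 → 16 → 155 → 61 → … (one orbit).
3 cycles of lengths [98, 98, 1].
3 cycles on 197: each ℓ→(−1)^(ℓ−1), product (−1)^194 = +1.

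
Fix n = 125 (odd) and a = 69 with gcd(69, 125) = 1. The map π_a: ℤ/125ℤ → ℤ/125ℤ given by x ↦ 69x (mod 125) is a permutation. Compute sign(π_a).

+1

Trace 109: π^k(109) = [109, 21, 74, 106, 64, 41, 79] for k=0..6.
The orbit structure of x ↦ 69x mod 125: 7 orbits of sizes [50, 50, 10, 10, 2, 2, 1].
With 7 cycles on 125 points, sign = (−1)^{125−7} = +1.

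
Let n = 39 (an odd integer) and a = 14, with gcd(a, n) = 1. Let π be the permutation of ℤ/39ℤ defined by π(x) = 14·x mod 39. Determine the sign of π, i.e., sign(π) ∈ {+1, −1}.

Trace 14: π^k(14) = [14, 1] for k=0..1.
Cycle type of π: 2×13 + 1×13; total 26 cycles.
sign(π) = (−1)^{n − #cycles} = (−1)^{39−26} = (−1)^13 = -1.
The Jacobi symbol (14|39) = -1 (Zolotarev) agrees.

-1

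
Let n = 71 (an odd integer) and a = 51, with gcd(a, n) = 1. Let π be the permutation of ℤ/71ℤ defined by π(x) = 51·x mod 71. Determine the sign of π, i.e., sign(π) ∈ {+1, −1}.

-1

Orbit of 45 under x↦51x: [45, 23, 37, 41, 32, 70, 20]… (length divides ord_71(51)).
Cycle type of π: 14×5 + 1; total 6 cycles.
With 6 cycles on 71 points, sign = (−1)^{71−6} = -1.
(51|71)_J = -1 (Zolotarev's lemma cross-check).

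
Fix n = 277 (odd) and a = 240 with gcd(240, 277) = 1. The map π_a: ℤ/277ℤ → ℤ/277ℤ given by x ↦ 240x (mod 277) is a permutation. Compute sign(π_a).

Trace 195: π^k(195) = [195, 264, 204, 208, 60, 273, 148] for k=0..6.
4 cycles of lengths [92, 92, 92, 1].
With 4 cycles on 277 points, sign = (−1)^{277−4} = -1.
Zolotarev: (240|277) = -1, matching the cycle-count sign.

-1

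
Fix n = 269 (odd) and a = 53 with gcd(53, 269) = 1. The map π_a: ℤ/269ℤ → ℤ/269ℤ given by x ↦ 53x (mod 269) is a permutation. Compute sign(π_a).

Orbit of 249 under x↦53x: [249, 16, 41, 21, 37, 78, 99]… (length divides ord_269(53)).
Cycle lengths of π_53 on ℤ/269ℤ: [67, 67, 67, 67, 1]; 5 cycles in total.
5 cycles on 269: each ℓ→(−1)^(ℓ−1), product (−1)^264 = +1.

+1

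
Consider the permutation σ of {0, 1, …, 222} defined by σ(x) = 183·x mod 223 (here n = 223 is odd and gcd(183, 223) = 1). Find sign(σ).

Start at x=39: 39 → 1 → 183 → 39 (one orbit).
Cycle lengths of π_183 on ℤ/223ℤ: [3, 3, 3, 3, 3, 3, 3, 3, 3, 3, 3, 3, 3, 3, 3, 3, 3, 3, 3, 3, 3, 3, 3, 3, 3, 3, 3, 3, 3, 3, 3, 3, 3, 3, 3, 3, 3, 3, 3, 3, 3, 3, 3, 3, 3, 3, 3, 3, 3, 3, 3, 3, 3, 3, 3, 3, 3, 3, 3, 3, 3, 3, 3, 3, 3, 3, 3, 3, 3, 3, 3, 3, 3, 3, 1]; 75 cycles in total.
223 − 75 = 148 transpositions; sign(π) = (−1)^148 = +1.

+1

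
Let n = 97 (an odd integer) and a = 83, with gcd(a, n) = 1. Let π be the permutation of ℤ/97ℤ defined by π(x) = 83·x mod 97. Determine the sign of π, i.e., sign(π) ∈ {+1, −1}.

-1

Trace 80: π^k(80) = [80, 44, 63, 88, 29, 79, 58] for k=0..6.
Decompose π into cycles: lengths [96, 1] (2 cycles, including the fixed point 0).
With 2 cycles on 97 points, sign = (−1)^{97−2} = -1.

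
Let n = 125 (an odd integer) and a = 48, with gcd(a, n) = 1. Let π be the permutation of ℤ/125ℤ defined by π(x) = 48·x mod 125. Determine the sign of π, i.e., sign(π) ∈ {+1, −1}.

Start at x=4: 4 → 67 → 91 → 118 → 39 → 122 → 106 → … (one orbit).
Cycle lengths of π_48 on ℤ/125ℤ: [100, 20, 4, 1]; 4 cycles in total.
n − c = 125 − 4 = 121; sign = (−1)^121 = -1.

-1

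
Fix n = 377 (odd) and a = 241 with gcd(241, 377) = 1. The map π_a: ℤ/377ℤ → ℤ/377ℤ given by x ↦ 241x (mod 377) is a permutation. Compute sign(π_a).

-1

Trace 170: π^k(170) = [170, 254, 140, 187, 204, 154, 168] for k=0..6.
8 cycles of lengths [84, 84, 84, 84, 14, 14, 12, 1].
377 − 8 = 369 transpositions; sign(π) = (−1)^369 = -1.
Via Zolotarev, sign(π_{241}) = (241|377) = -1.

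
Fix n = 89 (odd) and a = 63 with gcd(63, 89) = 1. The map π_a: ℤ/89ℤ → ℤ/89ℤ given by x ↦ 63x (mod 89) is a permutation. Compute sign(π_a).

Start at x=26: 26 → 36 → 43 → 39 → 54 → 20 → 14 → … (one orbit).
Cycle type of π: 88 + 1; total 2 cycles.
2 cycles on 89: each ℓ→(−1)^(ℓ−1), product (−1)^87 = -1.
The Jacobi symbol (63|89) = -1 (Zolotarev) agrees.

-1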